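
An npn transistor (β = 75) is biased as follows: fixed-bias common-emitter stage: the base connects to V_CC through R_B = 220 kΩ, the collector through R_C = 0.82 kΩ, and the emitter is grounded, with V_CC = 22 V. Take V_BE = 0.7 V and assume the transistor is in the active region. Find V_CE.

V_CE ≈ 16 V

Base loop: V_CC = I_B·R_B + V_BE, so I_B = (22 − 0.7)/220 kΩ = 0.0968 mA.
In the active region I_C = β·I_B = 75 × 0.0968 = 7.26 mA.
Collector loop: V_CE = V_CC − I_C·R_C = 22 − 7.26×0.82 = 16 V.
Since V_CE = 16 V > V_CE(sat) ≈ 0.2 V, the transistor is in the active region as assumed.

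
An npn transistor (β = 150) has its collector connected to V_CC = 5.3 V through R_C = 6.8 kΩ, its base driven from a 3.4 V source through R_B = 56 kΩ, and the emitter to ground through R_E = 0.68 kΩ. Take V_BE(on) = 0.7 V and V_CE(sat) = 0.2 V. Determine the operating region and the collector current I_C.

saturation; I_C ≈ 0.68 mA

Assume active: I_B = (3.4 − 0.7)/(56 + 151×0.68) = 0.017 mA, I_C = β·I_B = 2.55 mA.
Then V_CE = 5.3 − 2.55×6.8 − 2.57×0.68 = -13.8 V < 0.2 V — the active assumption fails.
Re-solve with V_CE = 0.2 V. KCL at the emitter: V_E/R_E = (V_BB−0.7−V_E)/R_B + (V_CC−0.2−V_E)/R_C, giving V_E = 0.488 V.
I_C = (V_CC − 0.2 − V_E)/R_C = (5.1 − 0.488)/6.8 = 0.678 mA.
Check: I_B = (2.7 − 0.488)/56 = 0.0395 mA, and β·I_B = 5.92 mA > I_C, confirming saturation.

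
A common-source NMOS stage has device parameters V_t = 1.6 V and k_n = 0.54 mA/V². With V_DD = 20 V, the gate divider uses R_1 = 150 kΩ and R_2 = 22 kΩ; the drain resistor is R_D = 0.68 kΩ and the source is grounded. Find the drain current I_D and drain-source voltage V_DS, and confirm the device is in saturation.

V_G = V_DD·R_2/(R_1+R_2) = 20×22/172 = 2.56 V. With the source grounded, V_GS = V_G = 2.56 V.
Assume saturation: I_D = (k_n/2)(V_GS − V_t)² = (0.54/2)×(2.56 − 1.6)² = 0.27×0.958² = 0.248 mA.
V_DS = V_DD − I_D·R_D = 20 − 0.248×0.68 = 19.8 V.
Saturation requires V_DS ≥ V_GS − V_t = 0.958 V; 19.8 ≥ 0.958 ✓.

I_D ≈ 0.25 mA, V_DS ≈ 20 V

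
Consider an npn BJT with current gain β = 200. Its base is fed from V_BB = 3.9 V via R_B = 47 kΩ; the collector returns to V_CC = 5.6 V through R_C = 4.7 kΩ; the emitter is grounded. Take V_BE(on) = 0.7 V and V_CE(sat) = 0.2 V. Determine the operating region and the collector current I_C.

saturation; I_C ≈ 1.1 mA

Assume active: I_B = (3.9 − 0.7)/47 = 0.0681 mA, giving I_C = β·I_B = 13.6 mA.
But then V_CE = 5.6 − 13.6×4.7 = -58.4 V < V_CE(sat) = 0.2 V — impossible in the active region.
So the transistor is saturated. With V_CE = 0.2 V, I_C = (V_CC − 0.2)/R_C = 5.4/4.7 = 1.15 mA.
Check: β·I_B = 13.6 mA > I_C = 1.15 mA, confirming saturation.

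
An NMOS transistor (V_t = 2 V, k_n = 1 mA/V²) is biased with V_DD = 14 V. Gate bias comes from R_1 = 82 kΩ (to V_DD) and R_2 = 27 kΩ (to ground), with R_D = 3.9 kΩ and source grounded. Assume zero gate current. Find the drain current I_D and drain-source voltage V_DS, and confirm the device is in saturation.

V_G = V_DD·R_2/(R_1+R_2) = 14×27/109 = 3.47 V. With the source grounded, V_GS = V_G = 3.47 V.
Assume saturation: I_D = (k_n/2)(V_GS − V_t)² = (1/2)×(3.47 − 2)² = 0.5×1.47² = 1.08 mA.
V_DS = V_DD − I_D·R_D = 14 − 1.08×3.9 = 9.8 V.
Saturation requires V_DS ≥ V_GS − V_t = 1.47 V; 9.8 ≥ 1.47 ✓.

I_D ≈ 1.1 mA, V_DS ≈ 9.8 V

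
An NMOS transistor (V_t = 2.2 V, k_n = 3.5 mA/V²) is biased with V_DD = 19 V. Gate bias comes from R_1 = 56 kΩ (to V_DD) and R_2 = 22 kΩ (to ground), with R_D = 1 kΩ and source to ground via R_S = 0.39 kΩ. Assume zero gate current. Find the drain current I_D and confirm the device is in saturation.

I_D ≈ 4.2 mA

V_G = V_DD·R_2/(R_1+R_2) = 19×22/78 = 5.36 V.
Assume saturation: I_D = (k_n/2)(V_GS − V_t)² with V_GS = V_G − I_D·R_S = 5.36 − 0.39·I_D.
Substituting gives 0.266·I_D² − 5.31·I_D + 17.5 = 0, with roots I_D = 4.15 or 15.8 mA.
The root I_D = 15.8 mA gives V_GS = -0.805 V ≤ V_t, so take I_D = 4.15 mA.
Then V_GS = 3.74 V and V_DS = V_DD − I_D(R_D+R_S) = 19 − 4.15×1.39 = 13.2 V.
Saturation requires V_DS ≥ V_GS − V_t = 1.54 V; 13.2 ≥ 1.54 ✓.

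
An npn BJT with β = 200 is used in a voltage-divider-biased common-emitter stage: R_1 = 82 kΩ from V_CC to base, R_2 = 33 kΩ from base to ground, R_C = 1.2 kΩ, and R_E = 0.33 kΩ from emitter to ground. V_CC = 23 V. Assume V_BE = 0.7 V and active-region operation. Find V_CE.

Thevenize the base divider: V_Th = V_CC·R_2/(R_1+R_2) = 23×33/115 = 6.6 V, R_Th = R_1‖R_2 = 23.5 kΩ.
Base-emitter loop: V_Th = I_B·R_Th + V_BE + (β+1)I_B·R_E, so I_B = (6.6 − 0.7) / (23.5 + 201×0.33) = 0.0657 mA.
I_C = β·I_B = 200×0.0657 = 13.1 mA, and I_E = (β+1)I_B = 13.2 mA.
V_CE = V_CC − I_C·R_C − I_E·R_E = 23 − 13.1×1.2 − 13.2×0.33 = 2.89 V.
V_CE = 2.89 V > 0.2 V confirms active-region operation.

V_CE ≈ 2.9 V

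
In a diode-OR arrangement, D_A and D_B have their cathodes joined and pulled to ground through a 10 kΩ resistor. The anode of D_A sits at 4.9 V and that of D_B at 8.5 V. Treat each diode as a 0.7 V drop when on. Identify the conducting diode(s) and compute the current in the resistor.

Only D_B conducts; I_R ≈ 0.78 mA

Assume both conduct. Then node N would need to be at both 4.9−0.7 = 4.2 V and 8.5−0.7 = 7.8 V, which is impossible.
Assume only D_B conducts: V_N = 8.5 − 0.7 = 7.8 V, so I_R = 7.8/10 = 0.78 mA.
Check D_A: its anode-to-cathode voltage is 4.9 − 7.8 = -2.9 V < 0.7 V, so it is off. The assumption is consistent.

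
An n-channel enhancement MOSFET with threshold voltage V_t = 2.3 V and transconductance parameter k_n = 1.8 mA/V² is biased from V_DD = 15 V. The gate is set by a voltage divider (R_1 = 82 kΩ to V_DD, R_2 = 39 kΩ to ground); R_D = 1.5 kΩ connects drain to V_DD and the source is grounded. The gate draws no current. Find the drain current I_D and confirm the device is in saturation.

V_G = V_DD·R_2/(R_1+R_2) = 15×39/121 = 4.83 V. With the source grounded, V_GS = V_G = 4.83 V.
Assume saturation: I_D = (k_n/2)(V_GS − V_t)² = (1.8/2)×(4.83 − 2.3)² = 0.9×2.53² = 5.78 mA.
V_DS = V_DD − I_D·R_D = 15 − 5.78×1.5 = 6.33 V.
Saturation requires V_DS ≥ V_GS − V_t = 2.53 V; 6.33 ≥ 2.53 ✓.

I_D ≈ 5.8 mA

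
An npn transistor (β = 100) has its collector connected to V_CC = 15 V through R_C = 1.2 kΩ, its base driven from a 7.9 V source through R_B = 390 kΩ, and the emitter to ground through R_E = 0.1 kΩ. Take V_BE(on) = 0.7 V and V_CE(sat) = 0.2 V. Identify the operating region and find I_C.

active; I_C ≈ 1.8 mA

Assume active. Base-emitter loop: I_B = (V_BB − V_BE)/(R_B + (β+1)R_E) = (7.9 − 0.7)/(390 + 101×0.1) = 0.018 mA.
I_C = β·I_B = 100×0.018 = 1.8 mA.
V_CE = V_CC − I_C·R_C − I_E·R_E = 15 − 1.8×1.2 − 1.82×0.1 = 12.7 V > V_CE(sat), so the active-region assumption holds.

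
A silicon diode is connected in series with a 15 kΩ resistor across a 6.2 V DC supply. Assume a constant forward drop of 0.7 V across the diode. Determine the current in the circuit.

I ≈ 0.37 mA

KVL around the loop: 6.2 = V_D + I·R = 0.7 + I × 15 kΩ.
So I = (6.2 − 0.7) / 15 kΩ = 5.5 / 15 = 0.367 mA.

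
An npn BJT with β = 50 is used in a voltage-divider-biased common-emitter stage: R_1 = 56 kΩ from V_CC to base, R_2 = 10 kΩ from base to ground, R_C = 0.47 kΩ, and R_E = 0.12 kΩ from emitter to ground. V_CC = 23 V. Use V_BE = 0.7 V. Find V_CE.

V_CE ≈ 17 V

Thevenize the base divider: V_Th = V_CC·R_2/(R_1+R_2) = 23×10/66 = 3.48 V, R_Th = R_1‖R_2 = 8.48 kΩ.
Base-emitter loop: V_Th = I_B·R_Th + V_BE + (β+1)I_B·R_E, so I_B = (3.48 − 0.7) / (8.48 + 51×0.12) = 0.191 mA.
I_C = β·I_B = 50×0.191 = 9.53 mA, and I_E = (β+1)I_B = 9.72 mA.
V_CE = V_CC − I_C·R_C − I_E·R_E = 23 − 9.53×0.47 − 9.72×0.12 = 17.4 V.
V_CE = 17.4 V > 0.2 V confirms active-region operation.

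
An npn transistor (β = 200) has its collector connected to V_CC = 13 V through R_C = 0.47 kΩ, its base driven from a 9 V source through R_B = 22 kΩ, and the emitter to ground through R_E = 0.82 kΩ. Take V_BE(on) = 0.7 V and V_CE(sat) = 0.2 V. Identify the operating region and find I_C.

Assume active. Base-emitter loop: I_B = (V_BB − V_BE)/(R_B + (β+1)R_E) = (9 − 0.7)/(22 + 201×0.82) = 0.0444 mA.
I_C = β·I_B = 200×0.0444 = 8.89 mA.
V_CE = V_CC − I_C·R_C − I_E·R_E = 13 − 8.89×0.47 − 8.93×0.82 = 1.5 V > V_CE(sat), so the active-region assumption holds.

active; I_C ≈ 8.9 mA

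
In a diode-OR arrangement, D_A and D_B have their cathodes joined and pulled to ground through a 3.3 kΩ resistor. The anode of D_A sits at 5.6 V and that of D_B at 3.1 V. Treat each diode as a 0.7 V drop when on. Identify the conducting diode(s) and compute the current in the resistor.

Assume both conduct. Then node N would need to be at both 5.6−0.7 = 4.9 V and 3.1−0.7 = 2.4 V, which is impossible.
Assume only D_A conducts: V_N = 5.6 − 0.7 = 4.9 V, so I_R = 4.9/3.3 = 1.48 mA.
Check D_B: its anode-to-cathode voltage is 3.1 − 4.9 = -1.8 V < 0.7 V, so it is off. The assumption is consistent.

Only D_A conducts; I_R ≈ 1.5 mA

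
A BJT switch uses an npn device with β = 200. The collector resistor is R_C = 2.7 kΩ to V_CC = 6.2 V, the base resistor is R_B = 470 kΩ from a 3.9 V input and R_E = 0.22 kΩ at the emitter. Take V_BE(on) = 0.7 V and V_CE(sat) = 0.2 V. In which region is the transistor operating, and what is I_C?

active; I_C ≈ 1.2 mA

Assume active. Base-emitter loop: I_B = (V_BB − V_BE)/(R_B + (β+1)R_E) = (3.9 − 0.7)/(470 + 201×0.22) = 0.00622 mA.
I_C = β·I_B = 200×0.00622 = 1.24 mA.
V_CE = V_CC − I_C·R_C − I_E·R_E = 6.2 − 1.24×2.7 − 1.25×0.22 = 2.56 V > V_CE(sat), so the active-region assumption holds.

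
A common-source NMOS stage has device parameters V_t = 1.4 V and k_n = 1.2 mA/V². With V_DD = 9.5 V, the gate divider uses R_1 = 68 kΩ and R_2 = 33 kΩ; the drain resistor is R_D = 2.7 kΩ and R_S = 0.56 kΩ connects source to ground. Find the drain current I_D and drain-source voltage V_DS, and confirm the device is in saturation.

V_G = V_DD·R_2/(R_1+R_2) = 9.5×33/101 = 3.1 V.
Assume saturation: I_D = (k_n/2)(V_GS − V_t)² with V_GS = V_G − I_D·R_S = 3.1 − 0.56·I_D.
Substituting gives 0.188·I_D² − 2.15·I_D + 1.74 = 0, with roots I_D = 0.88 or 10.5 mA.
The root I_D = 10.5 mA gives V_GS = -2.79 V ≤ V_t, so take I_D = 0.88 mA.
Then V_GS = 2.61 V and V_DS = V_DD − I_D(R_D+R_S) = 9.5 − 0.88×3.26 = 6.63 V.
Saturation requires V_DS ≥ V_GS − V_t = 1.21 V; 6.63 ≥ 1.21 ✓.

I_D ≈ 0.88 mA, V_DS ≈ 6.6 V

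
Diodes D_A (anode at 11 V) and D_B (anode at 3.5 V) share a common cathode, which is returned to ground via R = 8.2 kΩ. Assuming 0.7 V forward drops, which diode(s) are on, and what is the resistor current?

Assume both conduct. Then node N would need to be at both 11−0.7 = 10.3 V and 3.5−0.7 = 2.8 V, which is impossible.
Assume only D_A conducts: V_N = 11 − 0.7 = 10.3 V, so I_R = 10.3/8.2 = 1.26 mA.
Check D_B: its anode-to-cathode voltage is 3.5 − 10.3 = -6.8 V < 0.7 V, so it is off. The assumption is consistent.

Only D_A conducts; I_R ≈ 1.3 mA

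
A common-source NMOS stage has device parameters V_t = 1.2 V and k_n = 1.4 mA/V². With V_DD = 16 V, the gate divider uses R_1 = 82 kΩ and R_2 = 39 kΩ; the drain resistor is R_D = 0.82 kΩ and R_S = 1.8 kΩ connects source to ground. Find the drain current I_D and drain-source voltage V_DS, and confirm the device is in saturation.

I_D ≈ 1.4 mA, V_DS ≈ 12 V

V_G = V_DD·R_2/(R_1+R_2) = 16×39/121 = 5.16 V.
Assume saturation: I_D = (k_n/2)(V_GS − V_t)² with V_GS = V_G − I_D·R_S = 5.16 − 1.8·I_D.
Substituting gives 2.27·I_D² − 11·I_D + 11 = 0, with roots I_D = 1.41 or 3.43 mA.
The root I_D = 3.43 mA gives V_GS = -1.01 V ≤ V_t, so take I_D = 1.41 mA.
Then V_GS = 2.62 V and V_DS = V_DD − I_D(R_D+R_S) = 16 − 1.41×2.62 = 12.3 V.
Saturation requires V_DS ≥ V_GS − V_t = 1.42 V; 12.3 ≥ 1.42 ✓.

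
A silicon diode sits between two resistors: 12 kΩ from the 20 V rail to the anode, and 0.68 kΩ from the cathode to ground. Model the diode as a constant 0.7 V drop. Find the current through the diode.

The two resistors are in series with the diode, so KVL gives 20 = I·12 + 0.7 + I·0.68.
I = (20 − 0.7) / (12 + 0.68) kΩ = 19.3 / 12.7 = 1.52 mA.

I ≈ 1.5 mA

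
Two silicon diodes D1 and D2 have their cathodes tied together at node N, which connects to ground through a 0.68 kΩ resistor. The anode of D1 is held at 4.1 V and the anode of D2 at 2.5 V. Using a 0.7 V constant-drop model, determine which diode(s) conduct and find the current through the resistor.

Assume both conduct. Then node N would need to be at both 4.1−0.7 = 3.4 V and 2.5−0.7 = 1.8 V, which is impossible.
Assume only D1 conducts: V_N = 4.1 − 0.7 = 3.4 V, so I_R = 3.4/0.68 = 5 mA.
Check D2: its anode-to-cathode voltage is 2.5 − 3.4 = -0.9 V < 0.7 V, so it is off. The assumption is consistent.

Only D1 conducts; I_R ≈ 5 mA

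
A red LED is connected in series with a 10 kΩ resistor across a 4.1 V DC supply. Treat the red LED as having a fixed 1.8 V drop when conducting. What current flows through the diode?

I ≈ 0.23 mA

KVL around the loop: 4.1 = V_D + I·R = 1.8 + I × 10 kΩ.
So I = (4.1 − 1.8) / 10 kΩ = 2.3 / 10 = 0.23 mA.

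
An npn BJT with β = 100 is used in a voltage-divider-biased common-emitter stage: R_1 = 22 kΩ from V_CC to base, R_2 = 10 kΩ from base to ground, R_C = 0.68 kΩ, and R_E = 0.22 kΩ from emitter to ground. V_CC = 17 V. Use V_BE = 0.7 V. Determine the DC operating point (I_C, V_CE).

Thevenize the base divider: V_Th = V_CC·R_2/(R_1+R_2) = 17×10/32 = 5.31 V, R_Th = R_1‖R_2 = 6.88 kΩ.
Base-emitter loop: V_Th = I_B·R_Th + V_BE + (β+1)I_B·R_E, so I_B = (5.31 − 0.7) / (6.88 + 101×0.22) = 0.159 mA.
I_C = β·I_B = 100×0.159 = 15.9 mA, and I_E = (β+1)I_B = 16 mA.
V_CE = V_CC − I_C·R_C − I_E·R_E = 17 − 15.9×0.68 − 16×0.22 = 2.7 V.
V_CE = 2.7 V > 0.2 V confirms active-region operation.

I_C ≈ 16 mA, V_CE ≈ 2.7 V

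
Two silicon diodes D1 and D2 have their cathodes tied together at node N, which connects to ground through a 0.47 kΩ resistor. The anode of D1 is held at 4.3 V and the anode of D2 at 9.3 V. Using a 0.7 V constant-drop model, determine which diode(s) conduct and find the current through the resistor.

Only D2 conducts; I_R ≈ 18 mA

Assume both conduct. Then node N would need to be at both 4.3−0.7 = 3.6 V and 9.3−0.7 = 8.6 V, which is impossible.
Assume only D2 conducts: V_N = 9.3 − 0.7 = 8.6 V, so I_R = 8.6/0.47 = 18.3 mA.
Check D1: its anode-to-cathode voltage is 4.3 − 8.6 = -4.3 V < 0.7 V, so it is off. The assumption is consistent.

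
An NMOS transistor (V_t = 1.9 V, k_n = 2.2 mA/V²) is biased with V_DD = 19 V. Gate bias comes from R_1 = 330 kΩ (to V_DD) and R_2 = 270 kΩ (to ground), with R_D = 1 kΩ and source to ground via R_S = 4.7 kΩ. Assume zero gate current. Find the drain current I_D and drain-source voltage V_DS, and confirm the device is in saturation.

V_G = V_DD·R_2/(R_1+R_2) = 19×270/600 = 8.55 V.
Assume saturation: I_D = (k_n/2)(V_GS − V_t)² with V_GS = V_G − I_D·R_S = 8.55 − 4.7·I_D.
Substituting gives 24.3·I_D² − 69.8·I_D + 48.6 = 0, with roots I_D = 1.19 or 1.68 mA.
The root I_D = 1.68 mA gives V_GS = 0.665 V ≤ V_t, so take I_D = 1.19 mA.
Then V_GS = 2.94 V and V_DS = V_DD − I_D(R_D+R_S) = 19 − 1.19×5.7 = 12.2 V.
Saturation requires V_DS ≥ V_GS − V_t = 1.04 V; 12.2 ≥ 1.04 ✓.

I_D ≈ 1.2 mA, V_DS ≈ 12 V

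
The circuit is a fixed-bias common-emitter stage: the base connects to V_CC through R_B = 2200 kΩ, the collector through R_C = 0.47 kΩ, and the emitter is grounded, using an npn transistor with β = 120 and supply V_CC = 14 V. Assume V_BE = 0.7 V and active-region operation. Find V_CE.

V_CE ≈ 14 V

Base loop: V_CC = I_B·R_B + V_BE, so I_B = (14 − 0.7)/2200 kΩ = 0.00605 mA.
In the active region I_C = β·I_B = 120 × 0.00605 = 0.725 mA.
Collector loop: V_CE = V_CC − I_C·R_C = 14 − 0.725×0.47 = 13.7 V.
Since V_CE = 13.7 V > V_CE(sat) ≈ 0.2 V, the transistor is in the active region as assumed.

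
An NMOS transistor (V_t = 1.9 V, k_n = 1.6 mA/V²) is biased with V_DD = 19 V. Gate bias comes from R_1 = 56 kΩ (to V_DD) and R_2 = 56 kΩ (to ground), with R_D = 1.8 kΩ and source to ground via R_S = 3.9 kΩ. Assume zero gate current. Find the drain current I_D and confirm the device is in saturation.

I_D ≈ 1.6 mA

V_G = V_DD·R_2/(R_1+R_2) = 19×56/112 = 9.5 V.
Assume saturation: I_D = (k_n/2)(V_GS − V_t)² with V_GS = V_G − I_D·R_S = 9.5 − 3.9·I_D.
Substituting gives 12.2·I_D² − 48.4·I_D + 46.2 = 0, with roots I_D = 1.59 or 2.39 mA.
The root I_D = 2.39 mA gives V_GS = 0.171 V ≤ V_t, so take I_D = 1.59 mA.
Then V_GS = 3.31 V and V_DS = V_DD − I_D(R_D+R_S) = 19 − 1.59×5.7 = 9.95 V.
Saturation requires V_DS ≥ V_GS − V_t = 1.41 V; 9.95 ≥ 1.41 ✓.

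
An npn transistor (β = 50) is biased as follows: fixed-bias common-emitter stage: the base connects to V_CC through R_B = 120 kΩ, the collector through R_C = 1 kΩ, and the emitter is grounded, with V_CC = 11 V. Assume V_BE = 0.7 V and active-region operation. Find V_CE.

V_CE ≈ 6.7 V

Base loop: V_CC = I_B·R_B + V_BE, so I_B = (11 − 0.7)/120 kΩ = 0.0858 mA.
In the active region I_C = β·I_B = 50 × 0.0858 = 4.29 mA.
Collector loop: V_CE = V_CC − I_C·R_C = 11 − 4.29×1 = 6.71 V.
Since V_CE = 6.71 V > V_CE(sat) ≈ 0.2 V, the transistor is in the active region as assumed.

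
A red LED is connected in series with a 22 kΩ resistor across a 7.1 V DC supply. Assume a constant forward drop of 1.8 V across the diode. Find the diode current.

KVL around the loop: 7.1 = V_D + I·R = 1.8 + I × 22 kΩ.
So I = (7.1 − 1.8) / 22 kΩ = 5.3 / 22 = 0.241 mA.

I ≈ 0.24 mA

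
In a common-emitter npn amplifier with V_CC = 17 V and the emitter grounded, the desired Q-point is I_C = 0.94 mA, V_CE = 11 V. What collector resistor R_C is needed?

R_C ≈ 6.4 kΩ

Collector loop: V_CC = I_C·R_C + V_CE.
R_C = (V_CC − V_CE)/I_C = (17 − 11)/0.94 = 6.38 kΩ.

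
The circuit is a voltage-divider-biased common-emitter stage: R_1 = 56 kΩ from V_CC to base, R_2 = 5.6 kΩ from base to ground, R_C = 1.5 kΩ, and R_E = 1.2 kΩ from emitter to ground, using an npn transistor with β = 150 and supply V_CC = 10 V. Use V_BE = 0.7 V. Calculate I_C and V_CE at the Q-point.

I_C ≈ 0.17 mA, V_CE ≈ 9.5 V

Thevenize the base divider: V_Th = V_CC·R_2/(R_1+R_2) = 10×5.6/61.6 = 0.909 V, R_Th = R_1‖R_2 = 5.09 kΩ.
Base-emitter loop: V_Th = I_B·R_Th + V_BE + (β+1)I_B·R_E, so I_B = (0.909 − 0.7) / (5.09 + 151×1.2) = 0.00112 mA.
I_C = β·I_B = 150×0.00112 = 0.168 mA, and I_E = (β+1)I_B = 0.169 mA.
V_CE = V_CC − I_C·R_C − I_E·R_E = 10 − 0.168×1.5 − 0.169×1.2 = 9.54 V.
V_CE = 9.54 V > 0.2 V confirms active-region operation.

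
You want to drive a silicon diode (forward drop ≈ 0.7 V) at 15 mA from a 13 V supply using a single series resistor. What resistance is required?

The resistor drops V_S − V_D = 13 − 0.7 = 12.3 V at 15 mA.
R = 12.3 V / 15 mA = 0.82 kΩ.

R ≈ 0.82 kΩ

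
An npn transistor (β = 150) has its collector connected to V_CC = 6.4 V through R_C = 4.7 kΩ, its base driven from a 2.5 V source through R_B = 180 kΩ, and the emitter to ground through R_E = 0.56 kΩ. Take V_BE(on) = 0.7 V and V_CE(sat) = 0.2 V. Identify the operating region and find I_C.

active; I_C ≈ 1 mA

Assume active. Base-emitter loop: I_B = (V_BB − V_BE)/(R_B + (β+1)R_E) = (2.5 − 0.7)/(180 + 151×0.56) = 0.0068 mA.
I_C = β·I_B = 150×0.0068 = 1.02 mA.
V_CE = V_CC − I_C·R_C − I_E·R_E = 6.4 − 1.02×4.7 − 1.03×0.56 = 1.03 V > V_CE(sat), so the active-region assumption holds.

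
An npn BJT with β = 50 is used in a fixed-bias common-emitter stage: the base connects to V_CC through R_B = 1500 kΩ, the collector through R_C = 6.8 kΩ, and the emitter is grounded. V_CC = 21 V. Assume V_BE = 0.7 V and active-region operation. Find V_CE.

V_CE ≈ 16 V

Base loop: V_CC = I_B·R_B + V_BE, so I_B = (21 − 0.7)/1500 kΩ = 0.0135 mA.
In the active region I_C = β·I_B = 50 × 0.0135 = 0.677 mA.
Collector loop: V_CE = V_CC − I_C·R_C = 21 − 0.677×6.8 = 16.4 V.
Since V_CE = 16.4 V > V_CE(sat) ≈ 0.2 V, the transistor is in the active region as assumed.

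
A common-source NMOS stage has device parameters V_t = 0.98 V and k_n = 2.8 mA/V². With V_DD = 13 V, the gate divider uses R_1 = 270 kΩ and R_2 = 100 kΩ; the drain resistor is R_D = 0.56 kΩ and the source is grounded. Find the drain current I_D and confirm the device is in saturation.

V_G = V_DD·R_2/(R_1+R_2) = 13×100/370 = 3.51 V. With the source grounded, V_GS = V_G = 3.51 V.
Assume saturation: I_D = (k_n/2)(V_GS − V_t)² = (2.8/2)×(3.51 − 0.98)² = 1.4×2.53² = 8.99 mA.
V_DS = V_DD − I_D·R_D = 13 − 8.99×0.56 = 7.97 V.
Saturation requires V_DS ≥ V_GS − V_t = 2.53 V; 7.97 ≥ 2.53 ✓.

I_D ≈ 9 mA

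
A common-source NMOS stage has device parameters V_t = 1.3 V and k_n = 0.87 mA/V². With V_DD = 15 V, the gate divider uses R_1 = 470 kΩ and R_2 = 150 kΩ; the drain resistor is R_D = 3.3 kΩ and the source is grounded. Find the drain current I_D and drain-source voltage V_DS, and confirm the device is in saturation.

I_D ≈ 2.4 mA, V_DS ≈ 7.2 V

V_G = V_DD·R_2/(R_1+R_2) = 15×150/620 = 3.63 V. With the source grounded, V_GS = V_G = 3.63 V.
Assume saturation: I_D = (k_n/2)(V_GS − V_t)² = (0.87/2)×(3.63 − 1.3)² = 0.435×2.33² = 2.36 mA.
V_DS = V_DD − I_D·R_D = 15 − 2.36×3.3 = 7.21 V.
Saturation requires V_DS ≥ V_GS − V_t = 2.33 V; 7.21 ≥ 2.33 ✓.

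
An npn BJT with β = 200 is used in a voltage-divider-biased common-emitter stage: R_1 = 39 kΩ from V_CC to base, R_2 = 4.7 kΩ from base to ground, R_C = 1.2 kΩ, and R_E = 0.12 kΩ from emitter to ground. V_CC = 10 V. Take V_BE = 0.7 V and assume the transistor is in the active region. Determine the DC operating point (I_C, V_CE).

Thevenize the base divider: V_Th = V_CC·R_2/(R_1+R_2) = 10×4.7/43.7 = 1.08 V, R_Th = R_1‖R_2 = 4.19 kΩ.
Base-emitter loop: V_Th = I_B·R_Th + V_BE + (β+1)I_B·R_E, so I_B = (1.08 − 0.7) / (4.19 + 201×0.12) = 0.0133 mA.
I_C = β·I_B = 200×0.0133 = 2.65 mA, and I_E = (β+1)I_B = 2.67 mA.
V_CE = V_CC − I_C·R_C − I_E·R_E = 10 − 2.65×1.2 − 2.67×0.12 = 6.5 V.
V_CE = 6.5 V > 0.2 V confirms active-region operation.

I_C ≈ 2.7 mA, V_CE ≈ 6.5 V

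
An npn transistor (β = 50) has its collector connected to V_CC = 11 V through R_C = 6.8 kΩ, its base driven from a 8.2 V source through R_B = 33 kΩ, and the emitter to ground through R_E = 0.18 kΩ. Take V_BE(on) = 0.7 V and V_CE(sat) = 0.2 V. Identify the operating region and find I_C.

saturation; I_C ≈ 1.5 mA

Assume active: I_B = (8.2 − 0.7)/(33 + 51×0.18) = 0.178 mA, I_C = β·I_B = 8.89 mA.
Then V_CE = 11 − 8.89×6.8 − 9.07×0.18 = -51.1 V < 0.2 V — the active assumption fails.
Re-solve with V_CE = 0.2 V. KCL at the emitter: V_E/R_E = (V_BB−0.7−V_E)/R_B + (V_CC−0.2−V_E)/R_C, giving V_E = 0.317 V.
I_C = (V_CC − 0.2 − V_E)/R_C = (10.8 − 0.317)/6.8 = 1.54 mA.
Check: I_B = (7.5 − 0.317)/33 = 0.218 mA, and β·I_B = 10.9 mA > I_C, confirming saturation.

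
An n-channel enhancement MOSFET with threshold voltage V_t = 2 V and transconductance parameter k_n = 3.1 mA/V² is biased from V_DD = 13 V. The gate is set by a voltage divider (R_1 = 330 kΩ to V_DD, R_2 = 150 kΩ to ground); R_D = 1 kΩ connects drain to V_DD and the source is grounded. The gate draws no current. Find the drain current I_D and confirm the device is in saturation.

V_G = V_DD·R_2/(R_1+R_2) = 13×150/480 = 4.06 V. With the source grounded, V_GS = V_G = 4.06 V.
Assume saturation: I_D = (k_n/2)(V_GS − V_t)² = (3.1/2)×(4.06 − 2)² = 1.55×2.06² = 6.59 mA.
V_DS = V_DD − I_D·R_D = 13 − 6.59×1 = 6.41 V.
Saturation requires V_DS ≥ V_GS − V_t = 2.06 V; 6.41 ≥ 2.06 ✓.

I_D ≈ 6.6 mA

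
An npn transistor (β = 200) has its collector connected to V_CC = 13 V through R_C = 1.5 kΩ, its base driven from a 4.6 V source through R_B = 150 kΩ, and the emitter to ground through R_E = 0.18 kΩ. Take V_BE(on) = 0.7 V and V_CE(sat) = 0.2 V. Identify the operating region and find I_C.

Assume active. Base-emitter loop: I_B = (V_BB − V_BE)/(R_B + (β+1)R_E) = (4.6 − 0.7)/(150 + 201×0.18) = 0.0209 mA.
I_C = β·I_B = 200×0.0209 = 4.19 mA.
V_CE = V_CC − I_C·R_C − I_E·R_E = 13 − 4.19×1.5 − 4.21×0.18 = 5.96 V > V_CE(sat), so the active-region assumption holds.

active; I_C ≈ 4.2 mA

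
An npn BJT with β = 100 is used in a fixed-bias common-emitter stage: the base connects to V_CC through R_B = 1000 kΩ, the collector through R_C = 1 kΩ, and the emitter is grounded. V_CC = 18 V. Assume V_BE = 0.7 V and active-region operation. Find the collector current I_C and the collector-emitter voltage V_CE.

Base loop: V_CC = I_B·R_B + V_BE, so I_B = (18 − 0.7)/1000 kΩ = 0.0173 mA.
In the active region I_C = β·I_B = 100 × 0.0173 = 1.73 mA.
Collector loop: V_CE = V_CC − I_C·R_C = 18 − 1.73×1 = 16.3 V.
Since V_CE = 16.3 V > V_CE(sat) ≈ 0.2 V, the transistor is in the active region as assumed.

I_C ≈ 1.7 mA, V_CE ≈ 16 V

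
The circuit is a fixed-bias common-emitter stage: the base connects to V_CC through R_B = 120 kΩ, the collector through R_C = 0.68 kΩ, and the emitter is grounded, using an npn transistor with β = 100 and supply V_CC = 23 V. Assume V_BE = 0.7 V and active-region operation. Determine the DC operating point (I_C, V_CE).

Base loop: V_CC = I_B·R_B + V_BE, so I_B = (23 − 0.7)/120 kΩ = 0.186 mA.
In the active region I_C = β·I_B = 100 × 0.186 = 18.6 mA.
Collector loop: V_CE = V_CC − I_C·R_C = 23 − 18.6×0.68 = 10.4 V.
Since V_CE = 10.4 V > V_CE(sat) ≈ 0.2 V, the transistor is in the active region as assumed.

I_C ≈ 19 mA, V_CE ≈ 10 V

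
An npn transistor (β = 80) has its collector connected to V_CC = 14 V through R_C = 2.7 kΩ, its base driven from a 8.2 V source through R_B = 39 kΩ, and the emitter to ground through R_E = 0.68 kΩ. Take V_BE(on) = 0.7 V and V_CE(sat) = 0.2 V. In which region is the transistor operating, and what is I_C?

Assume active: I_B = (8.2 − 0.7)/(39 + 81×0.68) = 0.0797 mA, I_C = β·I_B = 6.38 mA.
Then V_CE = 14 − 6.38×2.7 − 6.46×0.68 = -7.61 V < 0.2 V — the active assumption fails.
Re-solve with V_CE = 0.2 V. KCL at the emitter: V_E/R_E = (V_BB−0.7−V_E)/R_B + (V_CC−0.2−V_E)/R_C, giving V_E = 2.84 V.
I_C = (V_CC − 0.2 − V_E)/R_C = (13.8 − 2.84)/2.7 = 4.06 mA.
Check: I_B = (7.5 − 2.84)/39 = 0.119 mA, and β·I_B = 9.56 mA > I_C, confirming saturation.

saturation; I_C ≈ 4.1 mA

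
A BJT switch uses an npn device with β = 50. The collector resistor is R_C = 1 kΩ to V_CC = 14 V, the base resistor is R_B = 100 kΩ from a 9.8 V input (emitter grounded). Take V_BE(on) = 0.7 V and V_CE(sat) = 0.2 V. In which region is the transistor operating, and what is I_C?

active; I_C ≈ 4.6 mA

Assume active. Base-emitter loop: I_B = (V_BB − V_BE)/R_B = (9.8 − 0.7)/100 = 0.091 mA.
I_C = β·I_B = 50×0.091 = 4.55 mA.
V_CE = V_CC − I_C·R_C = 14 − 4.55×1 = 9.45 V > V_CE(sat), so the active-region assumption holds.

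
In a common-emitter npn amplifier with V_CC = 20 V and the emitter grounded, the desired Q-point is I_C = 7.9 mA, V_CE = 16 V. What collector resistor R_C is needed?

R_C ≈ 0.51 kΩ

Collector loop: V_CC = I_C·R_C + V_CE.
R_C = (V_CC − V_CE)/I_C = (20 − 16)/7.9 = 0.506 kΩ.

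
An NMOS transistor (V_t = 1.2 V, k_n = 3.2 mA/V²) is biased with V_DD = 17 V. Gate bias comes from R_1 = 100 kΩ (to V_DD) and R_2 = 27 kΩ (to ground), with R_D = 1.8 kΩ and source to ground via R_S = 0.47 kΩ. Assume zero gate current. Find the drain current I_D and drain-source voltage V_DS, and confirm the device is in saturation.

I_D ≈ 2.5 mA, V_DS ≈ 11 V

V_G = V_DD·R_2/(R_1+R_2) = 17×27/127 = 3.61 V.
Assume saturation: I_D = (k_n/2)(V_GS − V_t)² with V_GS = V_G − I_D·R_S = 3.61 − 0.47·I_D.
Substituting gives 0.353·I_D² − 4.63·I_D + 9.33 = 0, with roots I_D = 2.48 or 10.6 mA.
The root I_D = 10.6 mA gives V_GS = -1.38 V ≤ V_t, so take I_D = 2.48 mA.
Then V_GS = 2.45 V and V_DS = V_DD − I_D(R_D+R_S) = 17 − 2.48×2.27 = 11.4 V.
Saturation requires V_DS ≥ V_GS − V_t = 1.25 V; 11.4 ≥ 1.25 ✓.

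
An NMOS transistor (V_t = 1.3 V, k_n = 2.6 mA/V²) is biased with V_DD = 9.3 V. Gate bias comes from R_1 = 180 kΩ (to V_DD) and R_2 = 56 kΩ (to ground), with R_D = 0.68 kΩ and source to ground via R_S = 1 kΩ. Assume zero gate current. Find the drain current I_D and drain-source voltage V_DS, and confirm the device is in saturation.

V_G = V_DD·R_2/(R_1+R_2) = 9.3×56/236 = 2.21 V.
Assume saturation: I_D = (k_n/2)(V_GS − V_t)² with V_GS = V_G − I_D·R_S = 2.21 − 1·I_D.
Substituting gives 1.3·I_D² − 3.36·I_D + 1.07 = 0, with roots I_D = 0.372 or 2.21 mA.
The root I_D = 2.21 mA gives V_GS = -0.0041 V ≤ V_t, so take I_D = 0.372 mA.
Then V_GS = 1.83 V and V_DS = V_DD − I_D(R_D+R_S) = 9.3 − 0.372×1.68 = 8.68 V.
Saturation requires V_DS ≥ V_GS − V_t = 0.535 V; 8.68 ≥ 0.535 ✓.

I_D ≈ 0.37 mA, V_DS ≈ 8.7 V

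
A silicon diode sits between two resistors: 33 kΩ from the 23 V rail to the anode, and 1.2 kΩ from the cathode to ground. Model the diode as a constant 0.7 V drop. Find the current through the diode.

I ≈ 0.65 mA

The two resistors are in series with the diode, so KVL gives 23 = I·33 + 0.7 + I·1.2.
I = (23 − 0.7) / (33 + 1.2) kΩ = 22.3 / 34.2 = 0.652 mA.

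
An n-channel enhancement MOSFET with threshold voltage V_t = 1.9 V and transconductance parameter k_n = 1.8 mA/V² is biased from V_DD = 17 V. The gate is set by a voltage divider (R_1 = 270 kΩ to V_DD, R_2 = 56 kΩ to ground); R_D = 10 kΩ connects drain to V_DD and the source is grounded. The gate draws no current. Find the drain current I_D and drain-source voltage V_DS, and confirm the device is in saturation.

I_D ≈ 0.94 mA, V_DS ≈ 7.6 V

V_G = V_DD·R_2/(R_1+R_2) = 17×56/326 = 2.92 V. With the source grounded, V_GS = V_G = 2.92 V.
Assume saturation: I_D = (k_n/2)(V_GS − V_t)² = (1.8/2)×(2.92 − 1.9)² = 0.9×1.02² = 0.937 mA.
V_DS = V_DD − I_D·R_D = 17 − 0.937×10 = 7.63 V.
Saturation requires V_DS ≥ V_GS − V_t = 1.02 V; 7.63 ≥ 1.02 ✓.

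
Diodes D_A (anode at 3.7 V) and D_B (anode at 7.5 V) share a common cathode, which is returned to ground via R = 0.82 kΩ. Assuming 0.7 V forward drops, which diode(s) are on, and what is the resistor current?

Assume both conduct. Then node N would need to be at both 3.7−0.7 = 3 V and 7.5−0.7 = 6.8 V, which is impossible.
Assume only D_B conducts: V_N = 7.5 − 0.7 = 6.8 V, so I_R = 6.8/0.82 = 8.29 mA.
Check D_A: its anode-to-cathode voltage is 3.7 − 6.8 = -3.1 V < 0.7 V, so it is off. The assumption is consistent.

Only D_B conducts; I_R ≈ 8.3 mA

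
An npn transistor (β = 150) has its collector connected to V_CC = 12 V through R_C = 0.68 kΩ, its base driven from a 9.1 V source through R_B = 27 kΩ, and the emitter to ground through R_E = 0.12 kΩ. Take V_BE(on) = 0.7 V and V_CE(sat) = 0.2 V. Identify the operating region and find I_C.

Assume active: I_B = (9.1 − 0.7)/(27 + 151×0.12) = 0.186 mA, I_C = β·I_B = 27.9 mA.
Then V_CE = 12 − 27.9×0.68 − 28.1×0.12 = -10.4 V < 0.2 V — the active assumption fails.
Re-solve with V_CE = 0.2 V. KCL at the emitter: V_E/R_E = (V_BB−0.7−V_E)/R_B + (V_CC−0.2−V_E)/R_C, giving V_E = 1.79 V.
I_C = (V_CC − 0.2 − V_E)/R_C = (11.8 − 1.79)/0.68 = 14.7 mA.
Check: I_B = (8.4 − 1.79)/27 = 0.245 mA, and β·I_B = 36.7 mA > I_C, confirming saturation.

saturation; I_C ≈ 15 mA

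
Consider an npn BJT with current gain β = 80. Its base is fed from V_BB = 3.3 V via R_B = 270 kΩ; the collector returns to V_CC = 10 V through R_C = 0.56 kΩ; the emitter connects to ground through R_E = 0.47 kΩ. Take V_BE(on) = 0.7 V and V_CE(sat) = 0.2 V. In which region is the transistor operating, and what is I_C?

active; I_C ≈ 0.68 mA

Assume active. Base-emitter loop: I_B = (V_BB − V_BE)/(R_B + (β+1)R_E) = (3.3 − 0.7)/(270 + 81×0.47) = 0.00844 mA.
I_C = β·I_B = 80×0.00844 = 0.675 mA.
V_CE = V_CC − I_C·R_C − I_E·R_E = 10 − 0.675×0.56 − 0.684×0.47 = 9.3 V > V_CE(sat), so the active-region assumption holds.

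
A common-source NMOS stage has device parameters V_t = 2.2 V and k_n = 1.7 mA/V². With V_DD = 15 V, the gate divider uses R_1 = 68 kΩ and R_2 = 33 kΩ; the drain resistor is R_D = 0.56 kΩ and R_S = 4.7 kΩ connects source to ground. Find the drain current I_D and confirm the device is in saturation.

V_G = V_DD·R_2/(R_1+R_2) = 15×33/101 = 4.9 V.
Assume saturation: I_D = (k_n/2)(V_GS − V_t)² with V_GS = V_G − I_D·R_S = 4.9 − 4.7·I_D.
Substituting gives 18.8·I_D² − 22.6·I_D + 6.2 = 0, with roots I_D = 0.424 or 0.778 mA.
The root I_D = 0.778 mA gives V_GS = 1.24 V ≤ V_t, so take I_D = 0.424 mA.
Then V_GS = 2.91 V and V_DS = V_DD − I_D(R_D+R_S) = 15 − 0.424×5.26 = 12.8 V.
Saturation requires V_DS ≥ V_GS − V_t = 0.707 V; 12.8 ≥ 0.707 ✓.

I_D ≈ 0.42 mA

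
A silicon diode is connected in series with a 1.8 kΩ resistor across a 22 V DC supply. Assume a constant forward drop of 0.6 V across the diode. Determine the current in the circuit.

I ≈ 12 mA

KVL around the loop: 22 = V_D + I·R = 0.6 + I × 1.8 kΩ.
So I = (22 − 0.6) / 1.8 kΩ = 21.4 / 1.8 = 11.9 mA.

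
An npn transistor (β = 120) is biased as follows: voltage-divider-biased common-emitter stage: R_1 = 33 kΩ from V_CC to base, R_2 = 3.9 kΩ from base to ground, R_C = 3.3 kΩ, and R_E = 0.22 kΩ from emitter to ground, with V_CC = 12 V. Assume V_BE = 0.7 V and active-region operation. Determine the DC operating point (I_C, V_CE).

I_C ≈ 2.3 mA, V_CE ≈ 4 V

Thevenize the base divider: V_Th = V_CC·R_2/(R_1+R_2) = 12×3.9/36.9 = 1.27 V, R_Th = R_1‖R_2 = 3.49 kΩ.
Base-emitter loop: V_Th = I_B·R_Th + V_BE + (β+1)I_B·R_E, so I_B = (1.27 − 0.7) / (3.49 + 121×0.22) = 0.0189 mA.
I_C = β·I_B = 120×0.0189 = 2.27 mA, and I_E = (β+1)I_B = 2.28 mA.
V_CE = V_CC − I_C·R_C − I_E·R_E = 12 − 2.27×3.3 − 2.28×0.22 = 4.02 V.
V_CE = 4.02 V > 0.2 V confirms active-region operation.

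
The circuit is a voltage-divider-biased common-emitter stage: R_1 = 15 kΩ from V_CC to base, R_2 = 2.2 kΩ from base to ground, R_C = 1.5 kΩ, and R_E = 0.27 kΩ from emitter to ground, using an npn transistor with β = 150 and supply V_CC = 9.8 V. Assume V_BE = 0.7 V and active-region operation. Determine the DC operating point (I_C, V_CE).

Thevenize the base divider: V_Th = V_CC·R_2/(R_1+R_2) = 9.8×2.2/17.2 = 1.25 V, R_Th = R_1‖R_2 = 1.92 kΩ.
Base-emitter loop: V_Th = I_B·R_Th + V_BE + (β+1)I_B·R_E, so I_B = (1.25 − 0.7) / (1.92 + 151×0.27) = 0.013 mA.
I_C = β·I_B = 150×0.013 = 1.94 mA, and I_E = (β+1)I_B = 1.96 mA.
V_CE = V_CC − I_C·R_C − I_E·R_E = 9.8 − 1.94×1.5 − 1.96×0.27 = 6.35 V.
V_CE = 6.35 V > 0.2 V confirms active-region operation.

I_C ≈ 1.9 mA, V_CE ≈ 6.4 V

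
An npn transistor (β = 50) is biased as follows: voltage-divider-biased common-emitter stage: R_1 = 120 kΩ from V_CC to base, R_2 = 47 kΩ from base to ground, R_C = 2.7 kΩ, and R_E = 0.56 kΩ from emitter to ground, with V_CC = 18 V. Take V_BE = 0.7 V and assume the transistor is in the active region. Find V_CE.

Thevenize the base divider: V_Th = V_CC·R_2/(R_1+R_2) = 18×47/167 = 5.07 V, R_Th = R_1‖R_2 = 33.8 kΩ.
Base-emitter loop: V_Th = I_B·R_Th + V_BE + (β+1)I_B·R_E, so I_B = (5.07 − 0.7) / (33.8 + 51×0.56) = 0.07 mA.
I_C = β·I_B = 50×0.07 = 3.5 mA, and I_E = (β+1)I_B = 3.57 mA.
V_CE = V_CC − I_C·R_C − I_E·R_E = 18 − 3.5×2.7 − 3.57×0.56 = 6.54 V.
V_CE = 6.54 V > 0.2 V confirms active-region operation.

V_CE ≈ 6.5 V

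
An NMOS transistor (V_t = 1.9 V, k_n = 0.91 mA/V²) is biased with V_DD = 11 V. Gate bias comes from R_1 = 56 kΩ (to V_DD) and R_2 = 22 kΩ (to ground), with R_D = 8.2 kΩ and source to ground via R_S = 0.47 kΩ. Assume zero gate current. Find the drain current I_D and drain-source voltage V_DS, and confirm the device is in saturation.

V_G = V_DD·R_2/(R_1+R_2) = 11×22/78 = 3.1 V.
Assume saturation: I_D = (k_n/2)(V_GS − V_t)² with V_GS = V_G − I_D·R_S = 3.1 − 0.47·I_D.
Substituting gives 0.101·I_D² − 1.51·I_D + 0.658 = 0, with roots I_D = 0.448 or 14.6 mA.
The root I_D = 14.6 mA gives V_GS = -3.77 V ≤ V_t, so take I_D = 0.448 mA.
Then V_GS = 2.89 V and V_DS = V_DD − I_D(R_D+R_S) = 11 − 0.448×8.67 = 7.12 V.
Saturation requires V_DS ≥ V_GS − V_t = 0.992 V; 7.12 ≥ 0.992 ✓.

I_D ≈ 0.45 mA, V_DS ≈ 7.1 V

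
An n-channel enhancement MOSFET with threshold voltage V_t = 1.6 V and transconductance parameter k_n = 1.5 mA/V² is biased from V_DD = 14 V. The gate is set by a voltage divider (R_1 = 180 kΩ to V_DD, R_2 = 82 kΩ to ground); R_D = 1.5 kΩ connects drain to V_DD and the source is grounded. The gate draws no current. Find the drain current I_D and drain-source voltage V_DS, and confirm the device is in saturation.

V_G = V_DD·R_2/(R_1+R_2) = 14×82/262 = 4.38 V. With the source grounded, V_GS = V_G = 4.38 V.
Assume saturation: I_D = (k_n/2)(V_GS − V_t)² = (1.5/2)×(4.38 − 1.6)² = 0.75×2.78² = 5.8 mA.
V_DS = V_DD − I_D·R_D = 14 − 5.8×1.5 = 5.3 V.
Saturation requires V_DS ≥ V_GS − V_t = 2.78 V; 5.3 ≥ 2.78 ✓.

I_D ≈ 5.8 mA, V_DS ≈ 5.3 V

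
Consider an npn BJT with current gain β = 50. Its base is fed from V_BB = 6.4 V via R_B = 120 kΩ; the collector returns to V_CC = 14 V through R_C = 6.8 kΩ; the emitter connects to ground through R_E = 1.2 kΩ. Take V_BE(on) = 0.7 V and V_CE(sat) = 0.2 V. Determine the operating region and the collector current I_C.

active; I_C ≈ 1.6 mA

Assume active. Base-emitter loop: I_B = (V_BB − V_BE)/(R_B + (β+1)R_E) = (6.4 − 0.7)/(120 + 51×1.2) = 0.0315 mA.
I_C = β·I_B = 50×0.0315 = 1.57 mA.
V_CE = V_CC − I_C·R_C − I_E·R_E = 14 − 1.57×6.8 − 1.6×1.2 = 1.38 V > V_CE(sat), so the active-region assumption holds.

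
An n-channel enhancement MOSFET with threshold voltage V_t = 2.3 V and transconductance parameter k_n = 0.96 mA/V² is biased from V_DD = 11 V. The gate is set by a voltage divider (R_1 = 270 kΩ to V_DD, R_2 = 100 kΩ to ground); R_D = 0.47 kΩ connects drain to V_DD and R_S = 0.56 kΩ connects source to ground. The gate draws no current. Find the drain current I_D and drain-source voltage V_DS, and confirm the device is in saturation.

V_G = V_DD·R_2/(R_1+R_2) = 11×100/370 = 2.97 V.
Assume saturation: I_D = (k_n/2)(V_GS − V_t)² with V_GS = V_G − I_D·R_S = 2.97 − 0.56·I_D.
Substituting gives 0.151·I_D² − 1.36·I_D + 0.217 = 0, with roots I_D = 0.163 or 8.88 mA.
The root I_D = 8.88 mA gives V_GS = -2 V ≤ V_t, so take I_D = 0.163 mA.
Then V_GS = 2.88 V and V_DS = V_DD − I_D(R_D+R_S) = 11 − 0.163×1.03 = 10.8 V.
Saturation requires V_DS ≥ V_GS − V_t = 0.582 V; 10.8 ≥ 0.582 ✓.

I_D ≈ 0.16 mA, V_DS ≈ 11 V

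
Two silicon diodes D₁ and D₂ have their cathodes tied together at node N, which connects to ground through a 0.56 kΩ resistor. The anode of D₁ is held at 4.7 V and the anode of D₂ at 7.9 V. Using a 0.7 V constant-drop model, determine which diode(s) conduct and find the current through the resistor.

Only D₂ conducts; I_R ≈ 13 mA

Assume both conduct. Then node N would need to be at both 4.7−0.7 = 4 V and 7.9−0.7 = 7.2 V, which is impossible.
Assume only D₂ conducts: V_N = 7.9 − 0.7 = 7.2 V, so I_R = 7.2/0.56 = 12.9 mA.
Check D₁: its anode-to-cathode voltage is 4.7 − 7.2 = -2.5 V < 0.7 V, so it is off. The assumption is consistent.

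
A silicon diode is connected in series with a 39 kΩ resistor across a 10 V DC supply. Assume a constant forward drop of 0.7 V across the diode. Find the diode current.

I ≈ 0.24 mA

KVL around the loop: 10 = V_D + I·R = 0.7 + I × 39 kΩ.
So I = (10 − 0.7) / 39 kΩ = 9.3 / 39 = 0.238 mA.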